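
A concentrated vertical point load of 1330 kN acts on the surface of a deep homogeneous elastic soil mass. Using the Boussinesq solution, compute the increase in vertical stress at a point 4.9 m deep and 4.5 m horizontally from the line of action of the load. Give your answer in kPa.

Boussinesq vertical stress below a point load on an elastic half-space:
Δσ_z = 3P/(2πz²) · [1 + (r/z)²]^(−5/2)
r/z = 4.5/4.9 = 0.91837; [1+(r/z)²]^(−5/2) = 0.21675.
Δσ_z = 3×1330/(2π×4.9²) × 0.21675 = 26.448 × 0.21675 = 5.733 kPa

Δσ_z ≈ 5.73 kPa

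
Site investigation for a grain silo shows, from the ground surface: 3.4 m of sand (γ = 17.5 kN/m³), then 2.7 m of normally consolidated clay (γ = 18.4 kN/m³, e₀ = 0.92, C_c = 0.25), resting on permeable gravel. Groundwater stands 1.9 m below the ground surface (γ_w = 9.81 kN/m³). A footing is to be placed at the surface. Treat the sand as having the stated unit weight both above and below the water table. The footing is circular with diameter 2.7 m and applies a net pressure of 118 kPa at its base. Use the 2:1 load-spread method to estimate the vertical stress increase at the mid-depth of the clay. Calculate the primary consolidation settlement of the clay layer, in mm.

Mid-depth of clay below the ground surface: z = 3.4 + 2.7/2 = 4.75 m.
Total vertical stress at mid-clay: σ_v = 17.5×3.4 + 18.4×1.35 = 84.34 kPa.
Pore pressure: u = 9.81×(4.75 − 1.9) = 27.959 kPa.
Initial effective stress: σ'_0 = σ_v − u = 84.34 − 27.959 = 56.381 kPa.
Stress increase at mid-clay by the 2:1 spreading method:
Δσ ≈ qD²/(D+z)² = 118×2.7²/(2.7+4.75)² = 15.499 kPa
Final effective stress: σ'_f = σ'_0 + Δσ = 56.381 + 15.499 = 71.88 kPa.
Normally consolidated clay, so the full stress increment lies on the virgin compression line:
S_c = C_c·H/(1+e₀)·log₁₀(σ'_f/σ'_0) = 0.25×2.7/(1+0.92)×log₁₀(71.88/56.381)
    = 0.35156 × 0.10548 = 0.03708 m

S_c ≈ 37.1 mm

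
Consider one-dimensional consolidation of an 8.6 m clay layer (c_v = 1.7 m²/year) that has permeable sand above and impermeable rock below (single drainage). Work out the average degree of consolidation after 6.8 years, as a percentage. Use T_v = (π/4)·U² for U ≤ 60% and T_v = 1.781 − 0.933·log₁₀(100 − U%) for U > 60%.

Drainage path length: H_d = H = 8.6 m (single drainage).
T_v = c_v·t/H_d² = 1.7×6.8/8.6² = 0.1563.
T_v = 0.1563 corresponds to the U ≤ 60% branch:
U = √(4T_v/π) = 0.4461

U ≈ 44.6 %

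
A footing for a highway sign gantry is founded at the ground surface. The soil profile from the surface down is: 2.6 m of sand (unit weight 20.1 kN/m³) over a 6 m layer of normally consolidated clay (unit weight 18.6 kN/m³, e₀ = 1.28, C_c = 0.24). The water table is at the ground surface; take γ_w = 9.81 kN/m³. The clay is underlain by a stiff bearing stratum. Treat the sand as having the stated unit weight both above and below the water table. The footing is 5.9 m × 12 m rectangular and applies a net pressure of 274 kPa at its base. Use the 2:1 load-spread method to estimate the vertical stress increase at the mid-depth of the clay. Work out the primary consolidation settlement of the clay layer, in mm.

S_c ≈ 283 mm

Mid-depth of clay below the ground surface: z = 2.6 + 6/2 = 5.6 m.
Total vertical stress at mid-clay: σ_v = 20.1×2.6 + 18.6×3 = 108.06 kPa.
Pore pressure: u = 9.81×(5.6 − 0) = 54.936 kPa.
Initial effective stress: σ'_0 = σ_v − u = 108.06 − 54.936 = 53.124 kPa.
Stress increase at mid-clay by the 2:1 spreading method:
Δσ = qBL/((B+z)(L+z)) = 274×5.9×12/((5.9+5.6)(12+5.6)) = 95.846 kPa
Final effective stress: σ'_f = σ'_0 + Δσ = 53.124 + 95.846 = 148.97 kPa.
Normally consolidated clay, so the full stress increment lies on the virgin compression line:
S_c = C_c·H/(1+e₀)·log₁₀(σ'_f/σ'_0) = 0.24×6/(1+1.28)×log₁₀(148.97/53.124)
    = 0.63158 × 0.44781 = 0.2828 m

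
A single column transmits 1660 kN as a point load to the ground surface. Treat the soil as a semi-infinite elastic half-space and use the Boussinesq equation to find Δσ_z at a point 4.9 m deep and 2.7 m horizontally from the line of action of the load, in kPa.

Δσ_z ≈ 17 kPa

Boussinesq vertical stress below a point load on an elastic half-space:
Δσ_z = 3P/(2πz²) · [1 + (r/z)²]^(−5/2)
r/z = 2.7/4.9 = 0.55102; [1+(r/z)²]^(−5/2) = 0.51537.
Δσ_z = 3×1660/(2π×4.9²) × 0.51537 = 33.011 × 0.51537 = 17.01 kPa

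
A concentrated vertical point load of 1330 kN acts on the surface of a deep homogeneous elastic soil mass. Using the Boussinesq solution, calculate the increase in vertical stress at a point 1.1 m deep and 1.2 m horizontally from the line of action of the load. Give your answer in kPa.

Δσ_z ≈ 73.9 kPa

Boussinesq vertical stress below a point load on an elastic half-space:
Δσ_z = 3P/(2πz²) · [1 + (r/z)²]^(−5/2)
r/z = 1.2/1.1 = 1.0909; [1+(r/z)²]^(−5/2) = 0.14088.
Δσ_z = 3×1330/(2π×1.1²) × 0.14088 = 524.82 × 0.14088 = 73.94 kPa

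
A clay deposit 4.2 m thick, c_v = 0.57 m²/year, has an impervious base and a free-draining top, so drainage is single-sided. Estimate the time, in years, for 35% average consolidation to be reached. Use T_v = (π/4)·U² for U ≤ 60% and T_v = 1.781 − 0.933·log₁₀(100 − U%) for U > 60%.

Drainage path length: H_d = H = 4.2 m (single drainage).
U ≤ 60%: T_v = (π/4)·U² = (π/4)×0.35² = 0.096211.
t = T_v·H_d²/c_v = 0.096211×4.2²/0.57 = 2.977 years.

t ≈ 2.98 years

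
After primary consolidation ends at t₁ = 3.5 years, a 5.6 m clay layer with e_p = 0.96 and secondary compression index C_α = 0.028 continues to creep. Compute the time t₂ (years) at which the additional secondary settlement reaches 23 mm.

S_s = C_α·H/(1+e_p)·log₁₀(t₂/t₁) ⇒ log₁₀(t₂/t₁) = S_s·(1+e_p)/(C_α·H).
log₁₀(t₂/t₁) = 0.023 × (1+0.96) / (0.028×5.6) = 0.2875
t₂ = t₁ × 10^0.2875 = 3.5 × 1.939 = 6.785 years

t₂ ≈ 6.79 years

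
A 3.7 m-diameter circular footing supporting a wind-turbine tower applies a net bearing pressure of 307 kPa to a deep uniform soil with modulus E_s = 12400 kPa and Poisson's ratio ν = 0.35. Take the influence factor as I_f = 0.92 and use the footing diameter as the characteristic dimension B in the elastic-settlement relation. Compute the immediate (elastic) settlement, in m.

S_e ≈ 0.074 m

Immediate (elastic) settlement: S_e = q·B·(1−ν²)/E_s · I_f.
S_e = 307 × 3.7 × (1 − 0.35²) / 12400 × 0.92
    = 307 × 3.7 × 0.8775 / 12400 × 0.92
    = 0.07395 m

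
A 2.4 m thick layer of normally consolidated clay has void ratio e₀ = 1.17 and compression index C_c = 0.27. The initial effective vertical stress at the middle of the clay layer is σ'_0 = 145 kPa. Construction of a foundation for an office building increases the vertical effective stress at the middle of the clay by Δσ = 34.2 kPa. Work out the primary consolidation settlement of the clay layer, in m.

S_c ≈ 0.0275 m

Final effective stress: σ'_f = σ'_0 + Δσ = 145 + 34.2 = 179.2 kPa.
Normally consolidated clay, so the full stress increment lies on the virgin compression line:
S_c = C_c·H/(1+e₀)·log₁₀(σ'_f/σ'_0) = 0.27×2.4/(1+1.17)×log₁₀(179.2/145)
    = 0.29862 × 0.09197 = 0.02746 m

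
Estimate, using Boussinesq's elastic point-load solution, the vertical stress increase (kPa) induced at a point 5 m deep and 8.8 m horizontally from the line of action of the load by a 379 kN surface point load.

Δσ_z ≈ 0.213 kPa

Boussinesq vertical stress below a point load on an elastic half-space:
Δσ_z = 3P/(2πz²) · [1 + (r/z)²]^(−5/2)
r/z = 8.8/5 = 1.76; [1+(r/z)²]^(−5/2) = 0.029422.
Δσ_z = 3×379/(2π×5²) × 0.029422 = 7.2384 × 0.029422 = 0.213 kPa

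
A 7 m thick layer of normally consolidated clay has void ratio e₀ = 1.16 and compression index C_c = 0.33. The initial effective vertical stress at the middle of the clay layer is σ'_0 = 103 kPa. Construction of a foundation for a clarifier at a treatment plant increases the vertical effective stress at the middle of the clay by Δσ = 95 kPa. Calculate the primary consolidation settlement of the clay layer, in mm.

Final effective stress: σ'_f = σ'_0 + Δσ = 103 + 95 = 198 kPa.
Normally consolidated clay, so the full stress increment lies on the virgin compression line:
S_c = C_c·H/(1+e₀)·log₁₀(σ'_f/σ'_0) = 0.33×7/(1+1.16)×log₁₀(198/103)
    = 1.0694 × 0.28383 = 0.3035 m

S_c ≈ 304 mm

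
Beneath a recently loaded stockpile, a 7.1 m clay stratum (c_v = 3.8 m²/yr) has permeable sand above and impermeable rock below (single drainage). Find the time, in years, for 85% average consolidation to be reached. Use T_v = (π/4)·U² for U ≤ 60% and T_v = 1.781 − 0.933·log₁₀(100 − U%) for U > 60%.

Drainage path length: H_d = H = 7.1 m (single drainage).
U > 60%: T_v = 1.781 − 0.933·log₁₀(100 − 85) = 0.68371.
t = T_v·H_d²/c_v = 0.68371×7.1²/3.8 = 9.07 years.

t ≈ 9.07 years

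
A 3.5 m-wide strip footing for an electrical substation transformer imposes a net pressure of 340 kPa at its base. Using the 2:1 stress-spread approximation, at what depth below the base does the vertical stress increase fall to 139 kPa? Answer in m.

2:1 spreading — at depth z the loaded area has grown by z in each plan dimension:
qB/(B+z) = Δσ_z ⇒ z = qB/Δσ_z − B = 340×3.5/139 − 3.5 = 5.061 m

z ≈ 5.06 m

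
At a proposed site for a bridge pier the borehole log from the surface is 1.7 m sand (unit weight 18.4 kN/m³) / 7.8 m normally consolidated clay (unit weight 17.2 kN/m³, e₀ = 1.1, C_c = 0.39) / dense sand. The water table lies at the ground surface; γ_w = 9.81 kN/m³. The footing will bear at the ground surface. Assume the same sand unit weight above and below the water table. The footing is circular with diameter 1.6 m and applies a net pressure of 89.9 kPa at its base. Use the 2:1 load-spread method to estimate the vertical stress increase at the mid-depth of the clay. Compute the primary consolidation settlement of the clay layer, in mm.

S_c ≈ 61.2 mm

Mid-depth of clay below the ground surface: z = 1.7 + 7.8/2 = 5.6 m.
Total vertical stress at mid-clay: σ_v = 18.4×1.7 + 17.2×3.9 = 98.36 kPa.
Pore pressure: u = 9.81×(5.6 − 0) = 54.936 kPa.
Initial effective stress: σ'_0 = σ_v − u = 98.36 − 54.936 = 43.424 kPa.
Stress increase at mid-clay by the 2:1 spreading method:
Δσ ≈ qD²/(D+z)² = 89.9×1.6²/(1.6+5.6)² = 4.4395 kPa
Final effective stress: σ'_f = σ'_0 + Δσ = 43.424 + 4.4395 = 47.864 kPa.
Normally consolidated clay, so the full stress increment lies on the virgin compression line:
S_c = C_c·H/(1+e₀)·log₁₀(σ'_f/σ'_0) = 0.39×7.8/(1+1.1)×log₁₀(47.864/43.424)
    = 1.4486 × 0.042279 = 0.06125 m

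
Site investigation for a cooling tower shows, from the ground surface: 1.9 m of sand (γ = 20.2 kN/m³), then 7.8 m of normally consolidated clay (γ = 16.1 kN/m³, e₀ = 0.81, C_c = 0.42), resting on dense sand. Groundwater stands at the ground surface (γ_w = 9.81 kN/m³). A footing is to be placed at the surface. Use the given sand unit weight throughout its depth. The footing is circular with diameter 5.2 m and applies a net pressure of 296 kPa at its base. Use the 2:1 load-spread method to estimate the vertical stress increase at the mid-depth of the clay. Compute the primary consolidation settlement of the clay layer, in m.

Mid-depth of clay below the ground surface: z = 1.9 + 7.8/2 = 5.8 m.
Total vertical stress at mid-clay: σ_v = 20.2×1.9 + 16.1×3.9 = 101.17 kPa.
Pore pressure: u = 9.81×(5.8 − 0) = 56.898 kPa.
Initial effective stress: σ'_0 = σ_v − u = 101.17 − 56.898 = 44.272 kPa.
Stress increase at mid-clay by the 2:1 spreading method:
Δσ ≈ qD²/(D+z)² = 296×5.2²/(5.2+5.8)² = 66.147 kPa
Final effective stress: σ'_f = σ'_0 + Δσ = 44.272 + 66.147 = 110.42 kPa.
Normally consolidated clay, so the full stress increment lies on the virgin compression line:
S_c = C_c·H/(1+e₀)·log₁₀(σ'_f/σ'_0) = 0.42×7.8/(1+0.81)×log₁₀(110.42/44.272)
    = 1.8099 × 0.39692 = 0.7184 m

S_c ≈ 0.718 m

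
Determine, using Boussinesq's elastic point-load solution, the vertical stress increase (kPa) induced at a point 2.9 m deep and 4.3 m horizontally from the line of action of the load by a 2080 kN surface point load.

Boussinesq vertical stress below a point load on an elastic half-space:
Δσ_z = 3P/(2πz²) · [1 + (r/z)²]^(−5/2)
r/z = 4.3/2.9 = 1.4828; [1+(r/z)²]^(−5/2) = 0.054652.
Δσ_z = 3×2080/(2π×2.9²) × 0.054652 = 118.09 × 0.054652 = 6.454 kPa

Δσ_z ≈ 6.45 kPa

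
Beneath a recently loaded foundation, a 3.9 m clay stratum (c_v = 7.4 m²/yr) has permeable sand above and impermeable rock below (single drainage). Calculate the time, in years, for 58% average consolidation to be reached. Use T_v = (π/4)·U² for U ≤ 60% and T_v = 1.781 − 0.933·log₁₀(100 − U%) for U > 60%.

t ≈ 0.543 years

Drainage path length: H_d = H = 3.9 m (single drainage).
U ≤ 60%: T_v = (π/4)·U² = (π/4)×0.58² = 0.26421.
t = T_v·H_d²/c_v = 0.26421×3.9²/7.4 = 0.5431 years.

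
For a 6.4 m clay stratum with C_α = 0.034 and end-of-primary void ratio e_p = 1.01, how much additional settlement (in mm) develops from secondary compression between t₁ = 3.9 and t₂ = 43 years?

Secondary compression: S_s = C_α·H/(1+e_p)·log₁₀(t₂/t₁)
S_s = 0.034×6.4/(1+1.01)×log₁₀(43/3.9)
    = 0.1083 × 1.042 = 0.1128 m

S_s ≈ 113 mm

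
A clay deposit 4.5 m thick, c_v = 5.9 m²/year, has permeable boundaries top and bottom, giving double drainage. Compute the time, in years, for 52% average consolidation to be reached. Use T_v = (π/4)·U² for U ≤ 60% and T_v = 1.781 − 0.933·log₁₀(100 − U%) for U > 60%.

t ≈ 0.182 years

Drainage path length: H_d = H/2 = 2.25 m (double drainage).
U ≤ 60%: T_v = (π/4)·U² = (π/4)×0.52² = 0.21237.
t = T_v·H_d²/c_v = 0.21237×2.25²/5.9 = 0.1822 years.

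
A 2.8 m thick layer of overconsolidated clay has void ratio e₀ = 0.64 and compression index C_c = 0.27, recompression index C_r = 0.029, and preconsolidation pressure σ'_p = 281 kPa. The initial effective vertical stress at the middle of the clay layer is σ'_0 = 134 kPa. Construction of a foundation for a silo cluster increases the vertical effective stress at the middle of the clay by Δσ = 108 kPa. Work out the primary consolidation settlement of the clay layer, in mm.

S_c ≈ 12.7 mm

Final effective stress: σ'_f = 134 + 108 = 242 kPa.
σ'_f = 242 ≤ σ'_p = 281 kPa, so the clay remains overconsolidated and only the recompression index applies:
S_c = C_r·H/(1+e₀)·log₁₀(σ'_f/σ'_0) = 0.029×2.8/1.64×log₁₀(242/134)
    = 0.049512 × 0.25671 = 0.01271 m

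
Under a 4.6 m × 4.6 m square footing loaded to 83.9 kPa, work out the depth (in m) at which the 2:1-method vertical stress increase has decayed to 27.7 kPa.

z ≈ 3.41 m

2:1 spreading — at depth z the loaded area has grown by z in each plan dimension:
qB²/(B+z)² = Δσ_z ⇒ z = B(√(q/Δσ_z) − 1) = 4.6×(√(83.9/27.7) − 1) = 3.406 m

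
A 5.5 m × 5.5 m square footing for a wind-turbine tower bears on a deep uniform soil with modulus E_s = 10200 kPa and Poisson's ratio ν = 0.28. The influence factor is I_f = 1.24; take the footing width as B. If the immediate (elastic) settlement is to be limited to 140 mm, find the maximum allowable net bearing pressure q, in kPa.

q ≈ 227 kPa

S_e = q·B·(1−ν²)/E_s · I_f  ⇒  q = S_e·E_s / (B·(1−ν²)·I_f).
q = 0.14 × 10200 / (5.5 × 0.9216 × 1.24) = 227.2 kPa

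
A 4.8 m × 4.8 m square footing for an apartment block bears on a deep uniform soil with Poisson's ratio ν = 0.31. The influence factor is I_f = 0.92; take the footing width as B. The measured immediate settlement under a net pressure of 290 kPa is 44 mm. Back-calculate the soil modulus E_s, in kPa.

S_e = q·B·(1−ν²)/E_s · I_f  ⇒  E_s = q·B·(1−ν²)·I_f / S_e.
E_s = 290 × 4.8 × 0.9039 × 0.92 / 0.044 = 26310 kPa

E_s ≈ 26300 kPa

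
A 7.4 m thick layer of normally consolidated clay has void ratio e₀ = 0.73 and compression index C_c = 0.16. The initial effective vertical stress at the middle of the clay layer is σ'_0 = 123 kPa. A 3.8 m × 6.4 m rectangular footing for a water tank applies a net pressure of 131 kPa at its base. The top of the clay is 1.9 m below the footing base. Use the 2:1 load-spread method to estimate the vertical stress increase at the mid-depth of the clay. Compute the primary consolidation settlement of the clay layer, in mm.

Mid-depth of clay below the footing base: z = 1.9 + 7.4/2 = 5.6 m.
Stress increase at mid-clay by the 2:1 spreading method:
Δσ = qBL/((B+z)(L+z)) = 131×3.8×6.4/((3.8+5.6)(6.4+5.6)) = 28.244 kPa
Final effective stress: σ'_f = σ'_0 + Δσ = 123 + 28.244 = 151.24 kPa.
Normally consolidated clay, so the full stress increment lies on the virgin compression line:
S_c = C_c·H/(1+e₀)·log₁₀(σ'_f/σ'_0) = 0.16×7.4/(1+0.73)×log₁₀(151.24/123)
    = 0.68439 × 0.089762 = 0.06143 m

S_c ≈ 61.4 mm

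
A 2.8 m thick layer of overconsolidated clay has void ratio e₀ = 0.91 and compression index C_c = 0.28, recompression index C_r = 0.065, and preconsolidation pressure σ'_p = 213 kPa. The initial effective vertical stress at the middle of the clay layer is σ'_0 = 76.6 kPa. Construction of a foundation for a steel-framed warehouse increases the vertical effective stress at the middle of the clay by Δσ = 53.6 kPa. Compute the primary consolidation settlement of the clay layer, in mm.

S_c ≈ 22 mm

Final effective stress: σ'_f = 76.6 + 53.6 = 130.2 kPa.
σ'_f = 130.2 ≤ σ'_p = 213 kPa, so the clay remains overconsolidated and only the recompression index applies:
S_c = C_r·H/(1+e₀)·log₁₀(σ'_f/σ'_0) = 0.065×2.8/1.91×log₁₀(130.2/76.6)
    = 0.09529 × 0.23038 = 0.02195 m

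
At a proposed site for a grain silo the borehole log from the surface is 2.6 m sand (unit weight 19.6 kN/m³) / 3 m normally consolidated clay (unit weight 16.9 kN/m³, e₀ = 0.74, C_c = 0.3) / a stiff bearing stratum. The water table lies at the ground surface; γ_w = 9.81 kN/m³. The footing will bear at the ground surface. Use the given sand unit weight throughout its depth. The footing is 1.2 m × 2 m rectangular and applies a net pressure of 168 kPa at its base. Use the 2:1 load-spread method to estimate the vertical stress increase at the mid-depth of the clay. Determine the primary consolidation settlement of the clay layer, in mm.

Mid-depth of clay below the ground surface: z = 2.6 + 3/2 = 4.1 m.
Total vertical stress at mid-clay: σ_v = 19.6×2.6 + 16.9×1.5 = 76.31 kPa.
Pore pressure: u = 9.81×(4.1 − 0) = 40.221 kPa.
Initial effective stress: σ'_0 = σ_v − u = 76.31 − 40.221 = 36.089 kPa.
Stress increase at mid-clay by the 2:1 spreading method:
Δσ = qBL/((B+z)(L+z)) = 168×1.2×2/((1.2+4.1)(2+4.1)) = 12.471 kPa
Final effective stress: σ'_f = σ'_0 + Δσ = 36.089 + 12.471 = 48.56 kPa.
Normally consolidated clay, so the full stress increment lies on the virgin compression line:
S_c = C_c·H/(1+e₀)·log₁₀(σ'_f/σ'_0) = 0.3×3/(1+0.74)×log₁₀(48.56/36.089)
    = 0.51724 × 0.1289 = 0.06667 m

S_c ≈ 66.7 mm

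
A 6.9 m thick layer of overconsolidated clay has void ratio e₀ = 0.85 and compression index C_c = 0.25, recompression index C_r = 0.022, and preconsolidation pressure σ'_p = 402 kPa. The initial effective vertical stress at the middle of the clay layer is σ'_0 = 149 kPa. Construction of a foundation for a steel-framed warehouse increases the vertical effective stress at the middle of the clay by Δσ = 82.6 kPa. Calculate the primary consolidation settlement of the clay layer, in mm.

S_c ≈ 15.7 mm

Final effective stress: σ'_f = 149 + 82.6 = 231.6 kPa.
σ'_f = 231.6 ≤ σ'_p = 402 kPa, so the clay remains overconsolidated and only the recompression index applies:
S_c = C_r·H/(1+e₀)·log₁₀(σ'_f/σ'_0) = 0.022×6.9/1.85×log₁₀(231.6/149)
    = 0.082053 × 0.19155 = 0.01572 m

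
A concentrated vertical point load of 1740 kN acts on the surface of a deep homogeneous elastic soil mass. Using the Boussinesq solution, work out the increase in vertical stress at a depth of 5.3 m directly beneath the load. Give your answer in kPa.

Δσ_z ≈ 29.6 kPa

Boussinesq vertical stress below a point load on an elastic half-space:
Δσ_z = 3P/(2πz²) · [1 + (r/z)²]^(−5/2)
r/z = 0/5.3 = 0; [1+(r/z)²]^(−5/2) = 1.
Δσ_z = 3×1740/(2π×5.3²) × 1 = 29.576 × 1 = 29.58 kPa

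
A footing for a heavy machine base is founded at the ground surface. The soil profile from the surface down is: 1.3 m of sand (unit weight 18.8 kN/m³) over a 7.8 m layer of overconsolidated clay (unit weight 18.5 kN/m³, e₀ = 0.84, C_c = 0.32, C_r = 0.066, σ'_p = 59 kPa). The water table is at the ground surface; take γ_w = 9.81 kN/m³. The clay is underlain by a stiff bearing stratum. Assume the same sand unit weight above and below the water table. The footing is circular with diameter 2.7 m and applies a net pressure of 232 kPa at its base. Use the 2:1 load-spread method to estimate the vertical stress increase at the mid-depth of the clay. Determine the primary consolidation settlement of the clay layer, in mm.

Mid-depth of clay below the ground surface: z = 1.3 + 7.8/2 = 5.2 m.
Total vertical stress at mid-clay: σ_v = 18.8×1.3 + 18.5×3.9 = 96.59 kPa.
Pore pressure: u = 9.81×(5.2 − 0) = 51.012 kPa.
Initial effective stress: σ'_0 = σ_v − u = 96.59 − 51.012 = 45.578 kPa.
Stress increase at mid-clay by the 2:1 spreading method:
Δσ ≈ qD²/(D+z)² = 232×2.7²/(2.7+5.2)² = 27.1 kPa
Final effective stress: σ'_f = 45.578 + 27.1 = 72.678 kPa.
σ'_f = 72.678 > σ'_p = 59 kPa, so the stress path crosses the preconsolidation pressure — recompression up to σ'_p, then virgin compression beyond:
S_c = H/(1+e₀)·[C_r·log₁₀(σ'_p/σ'_0) + C_c·log₁₀(σ'_f/σ'_p)]
    = 7.8/1.84 × [0.066×log₁₀(59/45.578) + 0.32×log₁₀(72.678/59)]
    = 4.2391 × [0.0073984 + 0.028976] = 0.1542 m

S_c ≈ 154 mm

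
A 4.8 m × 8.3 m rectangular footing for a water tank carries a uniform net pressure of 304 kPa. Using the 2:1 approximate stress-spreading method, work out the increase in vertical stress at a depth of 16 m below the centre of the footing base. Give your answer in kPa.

Δσ_z ≈ 24 kPa

By the 2:1 method the load spreads at 1 horizontal : 2 vertical, so at depth z the loaded area has grown by z in each plan dimension:
Δσ = qBL/((B+z)(L+z)) = 304×4.8×8.3/((4.8+16)(8.3+16)) = 23.962 kPa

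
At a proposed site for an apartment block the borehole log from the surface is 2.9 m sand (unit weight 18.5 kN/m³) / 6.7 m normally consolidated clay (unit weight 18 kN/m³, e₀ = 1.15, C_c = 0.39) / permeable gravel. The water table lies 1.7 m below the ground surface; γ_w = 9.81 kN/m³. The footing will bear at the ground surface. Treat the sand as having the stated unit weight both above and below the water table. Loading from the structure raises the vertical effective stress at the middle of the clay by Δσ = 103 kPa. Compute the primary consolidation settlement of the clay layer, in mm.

S_c ≈ 481 mm

Mid-depth of clay below the ground surface: z = 2.9 + 6.7/2 = 6.25 m.
Total vertical stress at mid-clay: σ_v = 18.5×2.9 + 18×3.35 = 113.95 kPa.
Pore pressure: u = 9.81×(6.25 − 1.7) = 44.636 kPa.
Initial effective stress: σ'_0 = σ_v − u = 113.95 − 44.636 = 69.314 kPa.
Final effective stress: σ'_f = σ'_0 + Δσ = 69.314 + 103 = 172.31 kPa.
Normally consolidated clay, so the full stress increment lies on the virgin compression line:
S_c = C_c·H/(1+e₀)·log₁₀(σ'_f/σ'_0) = 0.39×6.7/(1+1.15)×log₁₀(172.31/69.314)
    = 1.2153 × 0.39549 = 0.4806 m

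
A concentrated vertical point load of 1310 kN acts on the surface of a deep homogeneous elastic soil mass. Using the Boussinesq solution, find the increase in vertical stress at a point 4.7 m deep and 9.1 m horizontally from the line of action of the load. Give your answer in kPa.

Δσ_z ≈ 0.576 kPa

Boussinesq vertical stress below a point load on an elastic half-space:
Δσ_z = 3P/(2πz²) · [1 + (r/z)²]^(−5/2)
r/z = 9.1/4.7 = 1.9362; [1+(r/z)²]^(−5/2) = 0.020349.
Δσ_z = 3×1310/(2π×4.7²) × 0.020349 = 28.315 × 0.020349 = 0.5762 kPa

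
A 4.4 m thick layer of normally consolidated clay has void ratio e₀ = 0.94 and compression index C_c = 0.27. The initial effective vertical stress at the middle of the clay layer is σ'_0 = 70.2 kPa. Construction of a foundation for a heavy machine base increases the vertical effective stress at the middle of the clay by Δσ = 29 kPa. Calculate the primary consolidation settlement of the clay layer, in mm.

S_c ≈ 92 mm

Final effective stress: σ'_f = σ'_0 + Δσ = 70.2 + 29 = 99.2 kPa.
Normally consolidated clay, so the full stress increment lies on the virgin compression line:
S_c = C_c·H/(1+e₀)·log₁₀(σ'_f/σ'_0) = 0.27×4.4/(1+0.94)×log₁₀(99.2/70.2)
    = 0.61237 × 0.15017 = 0.09196 m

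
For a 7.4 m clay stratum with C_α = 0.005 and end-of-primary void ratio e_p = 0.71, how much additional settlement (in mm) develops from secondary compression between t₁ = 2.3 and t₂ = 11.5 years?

Secondary compression: S_s = C_α·H/(1+e_p)·log₁₀(t₂/t₁)
S_s = 0.005×7.4/(1+0.71)×log₁₀(11.5/2.3)
    = 0.02164 × 0.699 = 0.01512 m

S_s ≈ 15.1 mm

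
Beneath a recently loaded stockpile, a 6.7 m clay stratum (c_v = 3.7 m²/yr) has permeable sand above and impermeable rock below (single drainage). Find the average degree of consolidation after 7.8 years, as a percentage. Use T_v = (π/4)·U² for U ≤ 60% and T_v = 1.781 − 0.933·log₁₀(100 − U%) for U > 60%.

U ≈ 83.4 %

Drainage path length: H_d = H = 6.7 m (single drainage).
T_v = c_v·t/H_d² = 3.7×7.8/6.7² = 0.6429.
T_v = 0.6429 corresponds to the U > 60% branch:
U = 1 − 10^((1.781 − T_v)/0.933)/100 = 0.8341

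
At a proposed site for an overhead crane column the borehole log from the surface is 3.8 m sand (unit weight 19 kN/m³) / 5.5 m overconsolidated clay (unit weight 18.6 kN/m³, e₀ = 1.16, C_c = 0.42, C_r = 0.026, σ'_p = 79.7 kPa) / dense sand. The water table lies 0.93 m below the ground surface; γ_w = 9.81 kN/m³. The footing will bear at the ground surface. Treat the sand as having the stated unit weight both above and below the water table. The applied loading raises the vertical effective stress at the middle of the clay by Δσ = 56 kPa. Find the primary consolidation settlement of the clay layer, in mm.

Mid-depth of clay below the ground surface: z = 3.8 + 5.5/2 = 6.55 m.
Total vertical stress at mid-clay: σ_v = 19×3.8 + 18.6×2.75 = 123.35 kPa.
Pore pressure: u = 9.81×(6.55 − 0.93) = 55.132 kPa.
Initial effective stress: σ'_0 = σ_v − u = 123.35 − 55.132 = 68.218 kPa.
Final effective stress: σ'_f = 68.218 + 56 = 124.22 kPa.
σ'_f = 124.22 > σ'_p = 79.7 kPa, so the stress path crosses the preconsolidation pressure — recompression up to σ'_p, then virgin compression beyond:
S_c = H/(1+e₀)·[C_r·log₁₀(σ'_p/σ'_0) + C_c·log₁₀(σ'_f/σ'_p)]
    = 5.5/2.16 × [0.026×log₁₀(79.7/68.218) + 0.42×log₁₀(124.22/79.7)]
    = 2.5463 × [0.0017565 + 0.080948] = 0.2106 m

S_c ≈ 211 mm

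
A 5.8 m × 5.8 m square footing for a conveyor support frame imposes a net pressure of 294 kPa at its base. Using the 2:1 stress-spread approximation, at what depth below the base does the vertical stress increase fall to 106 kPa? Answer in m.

z ≈ 3.86 m

2:1 spreading — at depth z the loaded area has grown by z in each plan dimension:
qB²/(B+z)² = Δσ_z ⇒ z = B(√(q/Δσ_z) − 1) = 5.8×(√(294/106) − 1) = 3.859 m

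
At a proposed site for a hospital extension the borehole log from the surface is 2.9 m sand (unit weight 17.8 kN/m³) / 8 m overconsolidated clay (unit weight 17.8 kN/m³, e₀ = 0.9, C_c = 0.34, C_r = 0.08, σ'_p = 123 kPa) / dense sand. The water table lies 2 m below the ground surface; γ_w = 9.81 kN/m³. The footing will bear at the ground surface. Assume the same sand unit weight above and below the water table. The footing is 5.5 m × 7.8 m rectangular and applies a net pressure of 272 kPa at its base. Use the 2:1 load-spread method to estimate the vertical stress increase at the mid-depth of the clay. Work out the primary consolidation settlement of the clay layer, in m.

S_c ≈ 0.148 m

Mid-depth of clay below the ground surface: z = 2.9 + 8/2 = 6.9 m.
Total vertical stress at mid-clay: σ_v = 17.8×2.9 + 17.8×4 = 122.82 kPa.
Pore pressure: u = 9.81×(6.9 − 2) = 48.069 kPa.
Initial effective stress: σ'_0 = σ_v − u = 122.82 − 48.069 = 74.751 kPa.
Stress increase at mid-clay by the 2:1 spreading method:
Δσ = qBL/((B+z)(L+z)) = 272×5.5×7.8/((5.5+6.9)(7.8+6.9)) = 64.016 kPa
Final effective stress: σ'_f = 74.751 + 64.016 = 138.77 kPa.
σ'_f = 138.77 > σ'_p = 123 kPa, so the stress path crosses the preconsolidation pressure — recompression up to σ'_p, then virgin compression beyond:
S_c = H/(1+e₀)·[C_r·log₁₀(σ'_p/σ'_0) + C_c·log₁₀(σ'_f/σ'_p)]
    = 8/1.9 × [0.08×log₁₀(123/74.751) + 0.34×log₁₀(138.77/123)]
    = 4.2105 × [0.017303 + 0.017813] = 0.1479 m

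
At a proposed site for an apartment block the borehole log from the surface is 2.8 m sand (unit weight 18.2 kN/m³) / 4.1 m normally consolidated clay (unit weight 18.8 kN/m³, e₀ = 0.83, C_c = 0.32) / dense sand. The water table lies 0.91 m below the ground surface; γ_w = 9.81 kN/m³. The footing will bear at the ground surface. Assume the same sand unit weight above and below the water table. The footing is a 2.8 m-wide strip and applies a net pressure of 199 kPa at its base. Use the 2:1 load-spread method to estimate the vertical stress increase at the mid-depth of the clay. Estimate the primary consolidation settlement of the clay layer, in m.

S_c ≈ 0.277 m

Mid-depth of clay below the ground surface: z = 2.8 + 4.1/2 = 4.85 m.
Total vertical stress at mid-clay: σ_v = 18.2×2.8 + 18.8×2.05 = 89.5 kPa.
Pore pressure: u = 9.81×(4.85 − 0.91) = 38.651 kPa.
Initial effective stress: σ'_0 = σ_v − u = 89.5 − 38.651 = 50.849 kPa.
Stress increase at mid-clay by the 2:1 spreading method:
Δσ = qB/(B+z) = 199×2.8/(2.8+4.85) = 72.837 kPa
Final effective stress: σ'_f = σ'_0 + Δσ = 50.849 + 72.837 = 123.69 kPa.
Normally consolidated clay, so the full stress increment lies on the virgin compression line:
S_c = C_c·H/(1+e₀)·log₁₀(σ'_f/σ'_0) = 0.32×4.1/(1+0.83)×log₁₀(123.69/50.849)
    = 0.71694 × 0.38605 = 0.2768 m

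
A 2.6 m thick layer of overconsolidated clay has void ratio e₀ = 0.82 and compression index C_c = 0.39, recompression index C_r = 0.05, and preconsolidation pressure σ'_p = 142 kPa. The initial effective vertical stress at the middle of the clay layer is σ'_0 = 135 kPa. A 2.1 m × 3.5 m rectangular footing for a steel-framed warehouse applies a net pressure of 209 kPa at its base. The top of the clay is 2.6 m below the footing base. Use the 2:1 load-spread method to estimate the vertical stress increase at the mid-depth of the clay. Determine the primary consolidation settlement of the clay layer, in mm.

S_c ≈ 44.5 mm

Mid-depth of clay below the footing base: z = 2.6 + 2.6/2 = 3.9 m.
Stress increase at mid-clay by the 2:1 spreading method:
Δσ = qBL/((B+z)(L+z)) = 209×2.1×3.5/((2.1+3.9)(3.5+3.9)) = 34.598 kPa
Final effective stress: σ'_f = 135 + 34.598 = 169.6 kPa.
σ'_f = 169.6 > σ'_p = 142 kPa, so the stress path crosses the preconsolidation pressure — recompression up to σ'_p, then virgin compression beyond:
S_c = H/(1+e₀)·[C_r·log₁₀(σ'_p/σ'_0) + C_c·log₁₀(σ'_f/σ'_p)]
    = 2.6/1.82 × [0.05×log₁₀(142/135) + 0.39×log₁₀(169.6/142)]
    = 1.4286 × [0.0010977 + 0.030084] = 0.04455 m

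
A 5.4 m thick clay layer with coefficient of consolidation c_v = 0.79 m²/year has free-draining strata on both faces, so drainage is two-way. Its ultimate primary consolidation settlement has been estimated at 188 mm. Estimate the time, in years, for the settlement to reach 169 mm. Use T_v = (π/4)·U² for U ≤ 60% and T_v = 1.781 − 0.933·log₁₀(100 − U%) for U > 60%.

t ≈ 7.79 years

Drainage path length: H_d = H/2 = 2.7 m (double drainage).
U = S(t)/S_ult = 169/188 = 0.8989.
U > 60%: T_v = 1.781 − 0.933·log₁₀(100 − 89.894) = 0.84371.
t = T_v·H_d²/c_v = 0.84371×2.7²/0.79 = 7.786 years.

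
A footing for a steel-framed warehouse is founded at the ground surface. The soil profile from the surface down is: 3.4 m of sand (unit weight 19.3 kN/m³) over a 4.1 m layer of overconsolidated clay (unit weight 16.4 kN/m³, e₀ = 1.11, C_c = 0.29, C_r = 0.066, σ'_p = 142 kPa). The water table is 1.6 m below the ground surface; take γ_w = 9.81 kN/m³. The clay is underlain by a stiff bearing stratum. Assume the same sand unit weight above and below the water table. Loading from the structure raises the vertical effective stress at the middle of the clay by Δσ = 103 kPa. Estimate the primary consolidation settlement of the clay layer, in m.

S_c ≈ 0.0826 m

Mid-depth of clay below the ground surface: z = 3.4 + 4.1/2 = 5.45 m.
Total vertical stress at mid-clay: σ_v = 19.3×3.4 + 16.4×2.05 = 99.24 kPa.
Pore pressure: u = 9.81×(5.45 − 1.6) = 37.769 kPa.
Initial effective stress: σ'_0 = σ_v − u = 99.24 − 37.769 = 61.471 kPa.
Final effective stress: σ'_f = 61.471 + 103 = 164.47 kPa.
σ'_f = 164.47 > σ'_p = 142 kPa, so the stress path crosses the preconsolidation pressure — recompression up to σ'_p, then virgin compression beyond:
S_c = H/(1+e₀)·[C_r·log₁₀(σ'_p/σ'_0) + C_c·log₁₀(σ'_f/σ'_p)]
    = 4.1/2.11 × [0.066×log₁₀(142/61.471) + 0.29×log₁₀(164.47/142)]
    = 1.9431 × [0.023999 + 0.018502] = 0.08258 m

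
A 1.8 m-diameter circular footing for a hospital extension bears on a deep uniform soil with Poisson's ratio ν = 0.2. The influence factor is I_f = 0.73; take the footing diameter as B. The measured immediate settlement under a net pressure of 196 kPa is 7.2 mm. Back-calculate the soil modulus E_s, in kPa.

S_e = q·B·(1−ν²)/E_s · I_f  ⇒  E_s = q·B·(1−ν²)·I_f / S_e.
E_s = 196 × 1.8 × 0.96 × 0.73 / 0.0072 = 34340 kPa

E_s ≈ 34300 kPa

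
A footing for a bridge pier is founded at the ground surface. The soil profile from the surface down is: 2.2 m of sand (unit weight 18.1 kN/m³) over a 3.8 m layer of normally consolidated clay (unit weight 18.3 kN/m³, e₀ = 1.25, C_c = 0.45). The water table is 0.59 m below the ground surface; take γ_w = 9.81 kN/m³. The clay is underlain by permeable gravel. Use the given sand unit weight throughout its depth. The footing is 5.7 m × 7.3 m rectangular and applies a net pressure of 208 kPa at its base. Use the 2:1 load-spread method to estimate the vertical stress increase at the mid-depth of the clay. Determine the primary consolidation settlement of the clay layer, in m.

Mid-depth of clay below the ground surface: z = 2.2 + 3.8/2 = 4.1 m.
Total vertical stress at mid-clay: σ_v = 18.1×2.2 + 18.3×1.9 = 74.59 kPa.
Pore pressure: u = 9.81×(4.1 − 0.59) = 34.433 kPa.
Initial effective stress: σ'_0 = σ_v − u = 74.59 − 34.433 = 40.157 kPa.
Stress increase at mid-clay by the 2:1 spreading method:
Δσ = qBL/((B+z)(L+z)) = 208×5.7×7.3/((5.7+4.1)(7.3+4.1)) = 77.469 kPa
Final effective stress: σ'_f = σ'_0 + Δσ = 40.157 + 77.469 = 117.63 kPa.
Normally consolidated clay, so the full stress increment lies on the virgin compression line:
S_c = C_c·H/(1+e₀)·log₁₀(σ'_f/σ'_0) = 0.45×3.8/(1+1.25)×log₁₀(117.63/40.157)
    = 0.76 × 0.46676 = 0.3547 m

S_c ≈ 0.355 m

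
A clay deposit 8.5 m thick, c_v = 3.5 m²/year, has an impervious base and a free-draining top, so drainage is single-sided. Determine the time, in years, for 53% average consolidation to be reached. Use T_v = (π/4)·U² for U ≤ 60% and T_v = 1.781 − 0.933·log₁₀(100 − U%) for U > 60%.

Drainage path length: H_d = H = 8.5 m (single drainage).
U ≤ 60%: T_v = (π/4)·U² = (π/4)×0.53² = 0.22062.
t = T_v·H_d²/c_v = 0.22062×8.5²/3.5 = 4.554 years.

t ≈ 4.55 years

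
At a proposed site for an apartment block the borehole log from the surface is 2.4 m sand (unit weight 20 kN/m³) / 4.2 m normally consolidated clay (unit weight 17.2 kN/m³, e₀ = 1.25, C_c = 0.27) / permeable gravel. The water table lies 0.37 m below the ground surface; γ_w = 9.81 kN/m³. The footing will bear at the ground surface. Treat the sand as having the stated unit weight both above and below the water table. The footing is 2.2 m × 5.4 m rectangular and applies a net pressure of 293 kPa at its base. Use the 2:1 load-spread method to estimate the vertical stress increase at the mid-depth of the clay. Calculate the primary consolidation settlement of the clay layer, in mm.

S_c ≈ 173 mm

Mid-depth of clay below the ground surface: z = 2.4 + 4.2/2 = 4.5 m.
Total vertical stress at mid-clay: σ_v = 20×2.4 + 17.2×2.1 = 84.12 kPa.
Pore pressure: u = 9.81×(4.5 − 0.37) = 40.515 kPa.
Initial effective stress: σ'_0 = σ_v − u = 84.12 − 40.515 = 43.605 kPa.
Stress increase at mid-clay by the 2:1 spreading method:
Δσ = qBL/((B+z)(L+z)) = 293×2.2×5.4/((2.2+4.5)(5.4+4.5)) = 52.478 kPa
Final effective stress: σ'_f = σ'_0 + Δσ = 43.605 + 52.478 = 96.083 kPa.
Normally consolidated clay, so the full stress increment lies on the virgin compression line:
S_c = C_c·H/(1+e₀)·log₁₀(σ'_f/σ'_0) = 0.27×4.2/(1+1.25)×log₁₀(96.083/43.605)
    = 0.504 × 0.34311 = 0.1729 m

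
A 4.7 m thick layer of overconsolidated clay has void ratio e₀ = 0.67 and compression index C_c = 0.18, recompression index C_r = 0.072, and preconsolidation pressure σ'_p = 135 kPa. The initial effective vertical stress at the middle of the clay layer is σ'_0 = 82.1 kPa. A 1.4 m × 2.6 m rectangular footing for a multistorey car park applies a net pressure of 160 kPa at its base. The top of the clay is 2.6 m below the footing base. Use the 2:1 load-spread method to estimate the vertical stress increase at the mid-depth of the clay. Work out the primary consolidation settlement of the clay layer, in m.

Mid-depth of clay below the footing base: z = 2.6 + 4.7/2 = 4.95 m.
Stress increase at mid-clay by the 2:1 spreading method:
Δσ = qBL/((B+z)(L+z)) = 160×1.4×2.6/((1.4+4.95)(2.6+4.95)) = 12.148 kPa
Final effective stress: σ'_f = 82.1 + 12.148 = 94.248 kPa.
σ'_f = 94.248 ≤ σ'_p = 135 kPa, so the clay remains overconsolidated and only the recompression index applies:
S_c = C_r·H/(1+e₀)·log₁₀(σ'_f/σ'_0) = 0.072×4.7/1.67×log₁₀(94.248/82.1)
    = 0.20264 × 0.059929 = 0.01214 m

S_c ≈ 0.0121 m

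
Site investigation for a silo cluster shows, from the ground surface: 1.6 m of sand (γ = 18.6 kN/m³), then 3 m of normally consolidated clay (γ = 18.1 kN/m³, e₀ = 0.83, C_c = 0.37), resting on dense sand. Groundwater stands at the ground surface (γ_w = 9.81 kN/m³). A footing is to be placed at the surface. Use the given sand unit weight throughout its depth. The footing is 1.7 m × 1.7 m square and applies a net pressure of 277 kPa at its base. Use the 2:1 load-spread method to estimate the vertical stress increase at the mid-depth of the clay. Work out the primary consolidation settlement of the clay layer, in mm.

Mid-depth of clay below the ground surface: z = 1.6 + 3/2 = 3.1 m.
Total vertical stress at mid-clay: σ_v = 18.6×1.6 + 18.1×1.5 = 56.91 kPa.
Pore pressure: u = 9.81×(3.1 − 0) = 30.411 kPa.
Initial effective stress: σ'_0 = σ_v − u = 56.91 − 30.411 = 26.499 kPa.
Stress increase at mid-clay by the 2:1 spreading method:
Δσ = qBL/((B+z)(L+z)) = 277×1.7×1.7/((1.7+3.1)(1.7+3.1)) = 34.745 kPa
Final effective stress: σ'_f = σ'_0 + Δσ = 26.499 + 34.745 = 61.244 kPa.
Normally consolidated clay, so the full stress increment lies on the virgin compression line:
S_c = C_c·H/(1+e₀)·log₁₀(σ'_f/σ'_0) = 0.37×3/(1+0.83)×log₁₀(61.244/26.499)
    = 0.60656 × 0.36383 = 0.2207 m

S_c ≈ 221 mm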